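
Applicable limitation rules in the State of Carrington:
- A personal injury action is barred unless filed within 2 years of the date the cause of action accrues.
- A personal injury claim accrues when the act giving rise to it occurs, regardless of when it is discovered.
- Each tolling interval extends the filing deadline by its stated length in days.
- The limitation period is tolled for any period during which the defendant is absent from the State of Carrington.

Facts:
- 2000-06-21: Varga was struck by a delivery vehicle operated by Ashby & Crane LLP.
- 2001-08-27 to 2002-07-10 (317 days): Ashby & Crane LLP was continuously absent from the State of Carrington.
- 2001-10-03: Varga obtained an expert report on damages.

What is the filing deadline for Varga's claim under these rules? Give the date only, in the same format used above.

2003-05-04

The limitation period began to run on 2000-06-21.
The untolled deadline — 2 years after 2000-06-21 — is 2002-06-21.
The period was tolled for 317 days by the defendant's absence from the jurisdiction (2001-08-27 to 2002-07-10), pushing the deadline to 2003-05-04.
The other events in the timeline have no effect on the limitation period under the stated rules.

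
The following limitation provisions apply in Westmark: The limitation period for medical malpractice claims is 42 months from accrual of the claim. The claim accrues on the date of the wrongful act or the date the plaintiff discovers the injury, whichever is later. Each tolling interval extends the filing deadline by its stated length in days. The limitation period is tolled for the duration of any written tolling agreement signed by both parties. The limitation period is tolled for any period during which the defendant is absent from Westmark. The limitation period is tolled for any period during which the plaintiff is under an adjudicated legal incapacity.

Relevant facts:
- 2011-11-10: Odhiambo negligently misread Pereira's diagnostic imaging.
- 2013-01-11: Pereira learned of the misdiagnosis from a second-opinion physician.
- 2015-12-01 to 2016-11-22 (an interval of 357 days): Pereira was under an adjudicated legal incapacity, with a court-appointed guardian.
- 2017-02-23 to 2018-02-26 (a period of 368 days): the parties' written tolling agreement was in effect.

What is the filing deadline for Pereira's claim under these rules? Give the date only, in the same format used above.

2018-07-06

Because discovery on 2013-01-11 post-dates the 2011-11-10 act, accrual under the later-of rule falls on 2013-01-11.
42 months from 2013-01-11 is 2016-07-11.
The plaintiff's legal incapacity from 2015-12-01 to 2016-11-22 tolled the period for 357 days, extending the deadline to 2017-07-03.
Because the written tolling agreement ran from 2017-02-23 to 2018-02-26, the deadline is extended by 368 days to 2018-07-06.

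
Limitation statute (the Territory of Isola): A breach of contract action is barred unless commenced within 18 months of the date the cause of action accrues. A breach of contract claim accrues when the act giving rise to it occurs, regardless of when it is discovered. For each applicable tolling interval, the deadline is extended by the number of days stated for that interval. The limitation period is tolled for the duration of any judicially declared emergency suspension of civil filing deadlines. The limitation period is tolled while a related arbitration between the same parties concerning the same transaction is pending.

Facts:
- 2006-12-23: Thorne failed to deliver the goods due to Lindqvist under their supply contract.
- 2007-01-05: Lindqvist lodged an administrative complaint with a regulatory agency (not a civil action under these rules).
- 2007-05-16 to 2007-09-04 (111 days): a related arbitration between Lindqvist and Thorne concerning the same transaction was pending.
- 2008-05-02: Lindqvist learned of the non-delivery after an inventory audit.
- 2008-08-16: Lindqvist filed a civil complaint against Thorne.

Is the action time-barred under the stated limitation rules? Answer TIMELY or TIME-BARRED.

The claim accrued on 2006-12-23, when the wrongful act occurred; under the stated occurrence rule the 2008-05-02 discovery does not delay accrual.
18 months from 2006-12-23 is 2008-06-23.
Because the pending related arbitration ran from 2007-05-16 to 2007-09-04, the deadline is extended by 111 days to 2008-10-12.
None of the other events listed affects the running of the period under the stated rules.
The 2008-08-16 filing precedes the 2008-10-12 deadline; the claim is timely.

TIMELY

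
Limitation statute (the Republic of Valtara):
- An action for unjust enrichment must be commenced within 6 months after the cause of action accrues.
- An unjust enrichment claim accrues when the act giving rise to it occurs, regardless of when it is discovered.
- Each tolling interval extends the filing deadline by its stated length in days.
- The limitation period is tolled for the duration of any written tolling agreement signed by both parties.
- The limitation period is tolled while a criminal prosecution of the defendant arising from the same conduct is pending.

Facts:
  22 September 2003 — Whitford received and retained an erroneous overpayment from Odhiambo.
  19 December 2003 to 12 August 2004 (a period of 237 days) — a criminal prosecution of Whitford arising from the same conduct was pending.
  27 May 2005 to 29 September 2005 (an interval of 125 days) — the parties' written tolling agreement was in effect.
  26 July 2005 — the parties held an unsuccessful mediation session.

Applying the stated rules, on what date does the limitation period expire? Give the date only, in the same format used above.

The cause of action accrued on 22 September 2003, the date of the act.
The untolled deadline — 6 months after 22 September 2003 — is 22 March 2004.
The period was tolled for 237 days by the pending criminal prosecution (19 December 2003 to 12 August 2004), pushing the deadline to 14 November 2004.
The written tolling agreement starting 27 May 2005 came too late — the period had run on 14 November 2004 — and so does not extend the deadline.
The other events in the timeline have no effect on the limitation period under the stated rules.

14 November 2004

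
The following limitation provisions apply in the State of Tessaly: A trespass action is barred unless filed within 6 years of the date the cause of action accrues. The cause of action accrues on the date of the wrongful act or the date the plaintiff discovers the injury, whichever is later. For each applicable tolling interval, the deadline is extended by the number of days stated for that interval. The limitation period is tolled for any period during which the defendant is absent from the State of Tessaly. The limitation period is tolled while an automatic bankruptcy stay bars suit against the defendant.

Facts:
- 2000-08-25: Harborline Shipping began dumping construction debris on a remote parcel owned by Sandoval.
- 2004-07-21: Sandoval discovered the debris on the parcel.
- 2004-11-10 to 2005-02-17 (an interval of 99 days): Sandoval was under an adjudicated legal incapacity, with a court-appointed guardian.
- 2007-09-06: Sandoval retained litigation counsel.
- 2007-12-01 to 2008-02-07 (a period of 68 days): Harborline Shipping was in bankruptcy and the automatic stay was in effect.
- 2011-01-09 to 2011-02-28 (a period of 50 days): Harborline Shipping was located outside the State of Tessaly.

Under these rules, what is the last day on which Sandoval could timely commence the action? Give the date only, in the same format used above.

2010-09-27

Because discovery on 2004-07-21 post-dates the 2000-08-25 act, accrual under the later-of rule falls on 2004-07-21.
The untolled deadline — 6 years after 2004-07-21 — is 2010-07-21.
The automatic bankruptcy stay from 2007-12-01 to 2008-02-07 tolled the period for 68 days, extending the deadline to 2010-09-27.
By the time the defendant's absence from the jurisdiction began on 2011-01-09, the limitation period had already expired on 2010-09-27; that interval cannot revive it.
Although the plaintiff's incapacity ran from 2004-11-10 to 2005-02-17, the stated rules do not make that a tolling event, so it is disregarded.
None of the other events listed affects the running of the period under the stated rules.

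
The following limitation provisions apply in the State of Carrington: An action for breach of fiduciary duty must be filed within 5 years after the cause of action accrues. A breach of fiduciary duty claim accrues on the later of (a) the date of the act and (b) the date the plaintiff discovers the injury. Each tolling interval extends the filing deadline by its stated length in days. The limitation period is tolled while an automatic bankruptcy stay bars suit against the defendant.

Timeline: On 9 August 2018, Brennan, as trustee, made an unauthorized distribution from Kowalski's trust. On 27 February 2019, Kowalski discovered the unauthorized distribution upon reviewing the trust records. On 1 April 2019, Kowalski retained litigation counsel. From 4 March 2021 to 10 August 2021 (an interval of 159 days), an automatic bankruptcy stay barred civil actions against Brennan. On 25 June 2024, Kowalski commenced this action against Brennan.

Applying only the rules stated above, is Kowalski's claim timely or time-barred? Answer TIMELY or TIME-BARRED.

Because discovery on 27 February 2019 post-dates the 9 August 2018 act, accrual under the later-of rule falls on 27 February 2019.
The untolled deadline — 5 years after 27 February 2019 — is 27 February 2024.
The automatic bankruptcy stay from 4 March 2021 to 10 August 2021 tolled the period for 159 days, extending the deadline to 4 August 2024.
Nothing else in the chronology tolls or restarts the period.
Filing on 25 June 2024 beat the 4 August 2024 deadline — the action is timely.

TIMELY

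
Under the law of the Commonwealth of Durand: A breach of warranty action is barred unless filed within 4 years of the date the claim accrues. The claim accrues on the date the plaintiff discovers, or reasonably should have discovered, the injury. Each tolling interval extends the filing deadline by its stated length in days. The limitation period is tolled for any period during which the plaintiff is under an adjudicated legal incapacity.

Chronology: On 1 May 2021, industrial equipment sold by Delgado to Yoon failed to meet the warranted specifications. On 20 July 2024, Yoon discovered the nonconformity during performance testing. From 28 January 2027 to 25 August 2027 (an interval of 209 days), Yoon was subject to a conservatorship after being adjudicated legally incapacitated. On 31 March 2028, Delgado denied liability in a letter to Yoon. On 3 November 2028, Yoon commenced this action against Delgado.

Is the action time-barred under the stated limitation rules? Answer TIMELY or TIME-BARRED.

TIMELY

Under the discovery rule, the claim accrued on 20 July 2024, when Yoon discovered the injury — not on the 1 May 2021 date of the underlying act.
4 years from 20 July 2024 is 20 July 2028.
The plaintiff's legal incapacity from 28 January 2027 to 25 August 2027 tolled the period for 209 days, extending the deadline to 14 February 2029.
Nothing else in the chronology tolls or restarts the period.
Yoon filed on 3 November 2028, before the 14 February 2029 deadline, so the action is timely.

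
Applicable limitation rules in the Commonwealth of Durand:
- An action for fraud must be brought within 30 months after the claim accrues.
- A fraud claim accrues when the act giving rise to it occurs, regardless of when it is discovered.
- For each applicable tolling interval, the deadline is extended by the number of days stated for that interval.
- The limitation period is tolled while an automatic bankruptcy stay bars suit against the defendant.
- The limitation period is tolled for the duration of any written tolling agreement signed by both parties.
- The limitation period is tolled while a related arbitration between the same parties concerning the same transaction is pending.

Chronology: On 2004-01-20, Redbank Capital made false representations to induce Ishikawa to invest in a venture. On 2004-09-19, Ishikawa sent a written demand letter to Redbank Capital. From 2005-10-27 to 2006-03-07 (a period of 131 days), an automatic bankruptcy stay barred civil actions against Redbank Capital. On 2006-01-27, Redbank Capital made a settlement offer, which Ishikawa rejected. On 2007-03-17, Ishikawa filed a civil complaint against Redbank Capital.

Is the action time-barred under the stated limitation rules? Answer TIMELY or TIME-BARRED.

The claim accrued on 2004-01-20, when the wrongful act occurred.
The untolled deadline — 30 months after 2004-01-20 — is 2006-07-20.
Because the automatic bankruptcy stay ran from 2005-10-27 to 2006-03-07, the deadline is extended by 131 days to 2006-11-28.
Nothing else in the chronology tolls or restarts the period.
Filing on 2007-03-17 missed the 2006-11-28 deadline — the action is time-barred.

TIME-BARRED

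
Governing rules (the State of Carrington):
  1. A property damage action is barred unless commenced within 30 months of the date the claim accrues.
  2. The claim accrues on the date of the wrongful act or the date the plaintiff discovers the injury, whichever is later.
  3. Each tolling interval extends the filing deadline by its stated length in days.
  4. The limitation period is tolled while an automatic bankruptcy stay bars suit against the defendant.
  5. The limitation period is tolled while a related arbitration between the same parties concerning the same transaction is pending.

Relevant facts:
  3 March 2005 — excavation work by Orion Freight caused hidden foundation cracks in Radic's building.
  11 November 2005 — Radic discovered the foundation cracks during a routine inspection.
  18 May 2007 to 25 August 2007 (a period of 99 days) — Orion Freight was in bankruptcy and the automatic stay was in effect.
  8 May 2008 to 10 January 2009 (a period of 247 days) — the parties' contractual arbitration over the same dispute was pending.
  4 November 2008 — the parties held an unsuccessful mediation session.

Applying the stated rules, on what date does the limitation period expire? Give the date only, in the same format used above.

The claim accrued on 11 November 2005 — the later of the 3 March 2005 act and the 11 November 2005 discovery.
30 months from 11 November 2005 is 11 May 2008.
The period was tolled for 99 days by the automatic bankruptcy stay (18 May 2007 to 25 August 2007), pushing the deadline to 18 August 2008.
Because the pending related arbitration ran from 8 May 2008 to 10 January 2009, the deadline is extended by 247 days to 22 April 2009.
Nothing else in the chronology tolls or restarts the period.

22 April 2009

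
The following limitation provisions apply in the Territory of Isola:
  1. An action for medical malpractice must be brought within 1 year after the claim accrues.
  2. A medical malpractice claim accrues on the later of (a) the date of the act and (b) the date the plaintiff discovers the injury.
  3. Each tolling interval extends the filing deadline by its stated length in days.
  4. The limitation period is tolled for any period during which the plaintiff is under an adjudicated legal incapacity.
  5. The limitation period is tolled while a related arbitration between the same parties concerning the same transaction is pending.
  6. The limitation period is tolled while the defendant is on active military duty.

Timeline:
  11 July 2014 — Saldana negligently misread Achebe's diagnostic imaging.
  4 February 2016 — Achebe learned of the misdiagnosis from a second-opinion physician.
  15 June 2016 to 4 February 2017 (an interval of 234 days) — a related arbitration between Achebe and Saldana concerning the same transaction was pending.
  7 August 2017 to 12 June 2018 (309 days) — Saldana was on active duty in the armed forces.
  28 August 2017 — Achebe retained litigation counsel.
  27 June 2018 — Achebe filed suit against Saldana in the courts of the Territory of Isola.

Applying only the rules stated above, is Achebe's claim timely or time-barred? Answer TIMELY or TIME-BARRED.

TIMELY

Taking the later of the act (11 July 2014) and discovery (4 February 2016), the claim accrued on 4 February 2016.
The untolled deadline — 1 year after 4 February 2016 — is 4 February 2017.
The pending related arbitration from 15 June 2016 to 4 February 2017 tolled the period for 234 days, extending the deadline to 26 September 2017.
The defendant's active military service from 7 August 2017 to 12 June 2018 tolled the period for 309 days, extending the deadline to 1 August 2018.
The other events in the timeline have no effect on the limitation period under the stated rules.
Filing on 27 June 2018 beat the 1 August 2018 deadline — the action is timely.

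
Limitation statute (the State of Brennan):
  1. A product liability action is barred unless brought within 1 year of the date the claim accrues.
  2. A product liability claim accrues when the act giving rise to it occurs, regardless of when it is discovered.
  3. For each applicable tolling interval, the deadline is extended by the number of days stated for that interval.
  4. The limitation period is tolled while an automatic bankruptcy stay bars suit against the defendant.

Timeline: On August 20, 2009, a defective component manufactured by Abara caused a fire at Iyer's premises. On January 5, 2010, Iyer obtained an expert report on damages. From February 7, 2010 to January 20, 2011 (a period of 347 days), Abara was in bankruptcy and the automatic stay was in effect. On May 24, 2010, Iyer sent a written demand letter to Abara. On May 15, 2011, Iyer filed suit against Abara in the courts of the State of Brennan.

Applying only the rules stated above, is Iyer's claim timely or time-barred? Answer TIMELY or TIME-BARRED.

TIMELY

The claim accrued on August 20, 2009, the date of the act.
The untolled deadline — 1 year after August 20, 2009 — is August 20, 2010.
The automatic bankruptcy stay from February 7, 2010 to January 20, 2011 tolled the period for 347 days, extending the deadline to August 2, 2011.
Nothing else in the chronology tolls or restarts the period.
The May 15, 2011 filing precedes the August 2, 2011 deadline; the claim is timely.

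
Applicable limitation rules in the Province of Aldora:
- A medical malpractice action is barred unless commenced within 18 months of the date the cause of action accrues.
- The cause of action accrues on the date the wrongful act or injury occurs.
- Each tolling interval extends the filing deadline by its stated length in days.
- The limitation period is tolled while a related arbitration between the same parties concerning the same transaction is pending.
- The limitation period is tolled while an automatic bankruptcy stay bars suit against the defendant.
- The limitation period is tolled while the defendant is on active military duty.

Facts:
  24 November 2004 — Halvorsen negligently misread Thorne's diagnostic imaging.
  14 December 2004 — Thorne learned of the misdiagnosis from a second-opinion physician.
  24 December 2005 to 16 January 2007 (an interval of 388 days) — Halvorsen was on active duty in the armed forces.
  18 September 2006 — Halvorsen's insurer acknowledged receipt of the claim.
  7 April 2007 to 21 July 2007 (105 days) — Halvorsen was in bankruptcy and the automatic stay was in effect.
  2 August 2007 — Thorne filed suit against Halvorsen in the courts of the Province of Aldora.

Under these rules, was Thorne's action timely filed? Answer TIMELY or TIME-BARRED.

TIMELY

Because the rule ties accrual to occurrence, the claim accrued on 24 November 2004, not on the 14 December 2004 discovery date.
18 months from 24 November 2004 is 24 May 2006.
The period was tolled for 388 days by the defendant's active military service (24 December 2005 to 16 January 2007), pushing the deadline to 16 June 2007.
Because the automatic bankruptcy stay ran from 7 April 2007 to 21 July 2007, the deadline is extended by 105 days to 29 September 2007.
Nothing else in the chronology tolls or restarts the period.
The 2 August 2007 filing precedes the 29 September 2007 deadline; the claim is timely.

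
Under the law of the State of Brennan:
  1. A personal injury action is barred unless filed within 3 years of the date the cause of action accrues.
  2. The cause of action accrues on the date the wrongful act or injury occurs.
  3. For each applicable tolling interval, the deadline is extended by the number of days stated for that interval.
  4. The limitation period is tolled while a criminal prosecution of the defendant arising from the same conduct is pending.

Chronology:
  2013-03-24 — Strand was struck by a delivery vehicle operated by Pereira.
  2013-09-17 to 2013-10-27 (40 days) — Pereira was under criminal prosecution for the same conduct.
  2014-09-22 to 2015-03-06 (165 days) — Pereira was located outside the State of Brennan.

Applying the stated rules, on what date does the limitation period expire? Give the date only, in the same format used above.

2016-05-03

The limitation period began to run on 2013-03-24.
Adding the 3 years base period to 2013-03-24 gives a deadline of 2016-03-24, before any tolling.
The pending criminal prosecution from 2013-09-17 to 2013-10-27 tolled the period for 40 days, extending the deadline to 2016-05-03.
The defendant's absence from the jurisdiction from 2014-09-22 to 2015-03-06 does not toll the period, because no stated rule makes the defendant's absence a tolling event.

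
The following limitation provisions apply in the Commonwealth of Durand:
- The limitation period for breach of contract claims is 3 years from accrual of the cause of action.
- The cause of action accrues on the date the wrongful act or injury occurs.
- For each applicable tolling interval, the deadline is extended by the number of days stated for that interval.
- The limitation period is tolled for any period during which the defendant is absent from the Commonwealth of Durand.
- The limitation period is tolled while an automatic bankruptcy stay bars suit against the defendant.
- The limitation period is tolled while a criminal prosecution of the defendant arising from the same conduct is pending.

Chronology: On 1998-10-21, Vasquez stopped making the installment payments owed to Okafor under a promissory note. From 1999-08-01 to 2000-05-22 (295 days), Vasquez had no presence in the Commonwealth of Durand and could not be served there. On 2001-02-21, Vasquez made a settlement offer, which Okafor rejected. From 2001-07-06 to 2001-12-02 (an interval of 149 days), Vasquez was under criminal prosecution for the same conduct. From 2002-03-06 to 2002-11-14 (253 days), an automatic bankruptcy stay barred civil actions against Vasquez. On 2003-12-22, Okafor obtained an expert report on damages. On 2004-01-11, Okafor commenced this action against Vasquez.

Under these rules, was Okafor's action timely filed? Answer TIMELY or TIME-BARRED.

The claim accrued on 1998-10-21, when the wrongful act occurred.
Adding the 3 years base period to 1998-10-21 gives a deadline of 2001-10-21, before any tolling.
The defendant's absence from the jurisdiction from 1999-08-01 to 2000-05-22 tolled the period for 295 days, extending the deadline to 2002-08-12.
The pending criminal prosecution from 2001-07-06 to 2001-12-02 tolled the period for 149 days, extending the deadline to 2003-01-08.
The period was tolled for 253 days by the automatic bankruptcy stay (2002-03-06 to 2002-11-14), pushing the deadline to 2003-09-18.
None of the other events listed affects the running of the period under the stated rules.
Okafor filed on 2004-01-11, after the 2003-09-18 deadline, so the action is time-barred.

TIME-BARRED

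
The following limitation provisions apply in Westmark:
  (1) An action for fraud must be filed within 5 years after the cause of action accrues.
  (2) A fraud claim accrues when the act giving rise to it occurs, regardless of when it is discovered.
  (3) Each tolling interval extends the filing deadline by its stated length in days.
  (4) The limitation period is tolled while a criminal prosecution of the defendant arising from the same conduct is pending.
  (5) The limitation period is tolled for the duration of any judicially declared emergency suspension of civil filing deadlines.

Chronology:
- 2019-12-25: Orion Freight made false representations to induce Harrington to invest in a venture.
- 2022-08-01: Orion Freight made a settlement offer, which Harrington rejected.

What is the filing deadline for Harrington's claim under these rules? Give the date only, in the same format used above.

2024-12-25

The limitation period began to run on 2019-12-25.
5 years from 2019-12-25 is 2024-12-25.
Nothing else in the chronology tolls or restarts the period.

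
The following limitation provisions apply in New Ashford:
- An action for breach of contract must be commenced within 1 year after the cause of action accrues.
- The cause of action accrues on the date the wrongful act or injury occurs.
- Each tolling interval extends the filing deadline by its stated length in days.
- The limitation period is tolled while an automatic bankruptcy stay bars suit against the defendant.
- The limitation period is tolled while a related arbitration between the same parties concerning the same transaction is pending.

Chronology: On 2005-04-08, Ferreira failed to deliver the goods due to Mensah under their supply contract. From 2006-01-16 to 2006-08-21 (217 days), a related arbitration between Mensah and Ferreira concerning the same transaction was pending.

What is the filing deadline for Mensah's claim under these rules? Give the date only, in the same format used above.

The claim accrued on 2005-04-08, when the wrongful act occurred.
The untolled deadline — 1 year after 2005-04-08 — is 2006-04-08.
Because the pending related arbitration ran from 2006-01-16 to 2006-08-21, the deadline is extended by 217 days to 2006-11-11.

2006-11-11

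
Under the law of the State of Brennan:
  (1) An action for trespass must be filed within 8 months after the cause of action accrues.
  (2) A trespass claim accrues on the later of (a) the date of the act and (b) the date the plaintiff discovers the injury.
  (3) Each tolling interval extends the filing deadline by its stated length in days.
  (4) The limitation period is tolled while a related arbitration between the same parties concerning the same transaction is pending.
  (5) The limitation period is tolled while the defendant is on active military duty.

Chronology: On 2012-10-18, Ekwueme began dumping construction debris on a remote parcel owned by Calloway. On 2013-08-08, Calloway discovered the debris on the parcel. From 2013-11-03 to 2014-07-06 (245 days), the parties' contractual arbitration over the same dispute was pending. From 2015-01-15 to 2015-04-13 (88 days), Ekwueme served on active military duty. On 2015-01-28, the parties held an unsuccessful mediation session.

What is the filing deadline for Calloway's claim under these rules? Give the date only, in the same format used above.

The claim accrued on 2013-08-08 — the later of the 2012-10-18 act and the 2013-08-08 discovery.
Adding the 8 months base period to 2013-08-08 gives a deadline of 2014-04-08, before any tolling.
The pending related arbitration from 2013-11-03 to 2014-07-06 tolled the period for 245 days, extending the deadline to 2014-12-09.
The defendant's active military service starting 2015-01-15 came too late — the period had run on 2014-12-09 — and so does not extend the deadline.
None of the other events listed affects the running of the period under the stated rules.

2014-12-09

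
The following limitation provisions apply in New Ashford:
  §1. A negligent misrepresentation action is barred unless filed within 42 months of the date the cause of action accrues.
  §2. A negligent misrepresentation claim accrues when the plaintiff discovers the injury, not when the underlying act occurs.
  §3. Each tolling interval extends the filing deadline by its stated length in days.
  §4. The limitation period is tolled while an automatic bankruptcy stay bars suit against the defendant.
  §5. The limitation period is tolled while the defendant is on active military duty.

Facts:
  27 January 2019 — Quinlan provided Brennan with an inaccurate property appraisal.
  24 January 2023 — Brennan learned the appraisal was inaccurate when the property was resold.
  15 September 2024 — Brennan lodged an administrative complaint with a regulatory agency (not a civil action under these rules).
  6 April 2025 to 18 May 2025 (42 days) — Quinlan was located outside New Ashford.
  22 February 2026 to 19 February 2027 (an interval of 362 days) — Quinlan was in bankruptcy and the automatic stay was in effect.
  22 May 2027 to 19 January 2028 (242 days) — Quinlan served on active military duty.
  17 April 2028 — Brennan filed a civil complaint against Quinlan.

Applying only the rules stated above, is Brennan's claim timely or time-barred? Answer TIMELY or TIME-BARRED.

Accrual is tied to discovery, so the period began on 24 January 2023 rather than on 27 January 2019 when the act occurred.
Adding the 42 months base period to 24 January 2023 gives a deadline of 24 July 2026, before any tolling.
The automatic bankruptcy stay from 22 February 2026 to 19 February 2027 tolled the period for 362 days, extending the deadline to 21 July 2027.
The defendant's active military service from 22 May 2027 to 19 January 2028 tolled the period for 242 days, extending the deadline to 19 March 2028.
The defendant's absence from the jurisdiction from 6 April 2025 to 18 May 2025 does not toll the period, because no stated rule makes the defendant's absence a tolling event.
None of the other events listed affects the running of the period under the stated rules.
Filing on 17 April 2028 missed the 19 March 2028 deadline — the action is time-barred.

TIME-BARRED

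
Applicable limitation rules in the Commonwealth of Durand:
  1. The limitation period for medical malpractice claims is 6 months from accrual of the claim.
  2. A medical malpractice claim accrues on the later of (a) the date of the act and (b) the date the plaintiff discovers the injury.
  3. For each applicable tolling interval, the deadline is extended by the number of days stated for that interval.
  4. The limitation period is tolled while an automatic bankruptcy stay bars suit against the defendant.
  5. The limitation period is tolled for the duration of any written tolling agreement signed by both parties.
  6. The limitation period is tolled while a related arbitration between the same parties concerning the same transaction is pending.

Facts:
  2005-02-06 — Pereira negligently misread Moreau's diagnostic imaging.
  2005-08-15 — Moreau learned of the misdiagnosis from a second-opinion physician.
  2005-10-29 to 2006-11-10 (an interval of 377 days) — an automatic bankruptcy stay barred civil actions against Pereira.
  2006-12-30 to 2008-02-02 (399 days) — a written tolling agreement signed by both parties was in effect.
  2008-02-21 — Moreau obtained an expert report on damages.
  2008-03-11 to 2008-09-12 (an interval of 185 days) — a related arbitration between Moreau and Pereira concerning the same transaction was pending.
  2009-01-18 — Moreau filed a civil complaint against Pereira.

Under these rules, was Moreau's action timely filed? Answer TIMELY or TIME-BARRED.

TIME-BARRED

The claim accrued on 2005-08-15 — the later of the 2005-02-06 act and the 2005-08-15 discovery.
6 months from 2005-08-15 is 2006-02-15.
The automatic bankruptcy stay from 2005-10-29 to 2006-11-10 tolled the period for 377 days, extending the deadline to 2007-02-27.
Because the written tolling agreement ran from 2006-12-30 to 2008-02-02, the deadline is extended by 399 days to 2008-04-01.
The pending related arbitration from 2008-03-11 to 2008-09-12 tolled the period for 185 days, extending the deadline to 2008-10-03.
The other events in the timeline have no effect on the limitation period under the stated rules.
The 2009-01-18 filing falls after the 2008-10-03 deadline; the claim is time-barred.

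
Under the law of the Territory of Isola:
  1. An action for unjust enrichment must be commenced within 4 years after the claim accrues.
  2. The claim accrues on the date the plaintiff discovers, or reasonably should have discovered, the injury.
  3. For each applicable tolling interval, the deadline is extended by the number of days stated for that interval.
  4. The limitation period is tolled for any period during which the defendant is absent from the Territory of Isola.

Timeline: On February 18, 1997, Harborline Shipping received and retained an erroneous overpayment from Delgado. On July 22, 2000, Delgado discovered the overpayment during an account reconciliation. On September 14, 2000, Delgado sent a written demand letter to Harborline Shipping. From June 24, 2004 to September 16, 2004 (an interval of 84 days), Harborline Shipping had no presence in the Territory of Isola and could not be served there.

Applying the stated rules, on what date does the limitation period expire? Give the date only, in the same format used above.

The claim did not accrue until Delgado discovered the injury on July 22, 2000; the February 18, 1997 act date does not start the clock under the stated rule.
Adding the 4 years base period to July 22, 2000 gives a deadline of July 22, 2004, before any tolling.
The defendant's absence from the jurisdiction from June 24, 2004 to September 16, 2004 tolled the period for 84 days, extending the deadline to October 14, 2004.
Nothing else in the chronology tolls or restarts the period.

October 14, 2004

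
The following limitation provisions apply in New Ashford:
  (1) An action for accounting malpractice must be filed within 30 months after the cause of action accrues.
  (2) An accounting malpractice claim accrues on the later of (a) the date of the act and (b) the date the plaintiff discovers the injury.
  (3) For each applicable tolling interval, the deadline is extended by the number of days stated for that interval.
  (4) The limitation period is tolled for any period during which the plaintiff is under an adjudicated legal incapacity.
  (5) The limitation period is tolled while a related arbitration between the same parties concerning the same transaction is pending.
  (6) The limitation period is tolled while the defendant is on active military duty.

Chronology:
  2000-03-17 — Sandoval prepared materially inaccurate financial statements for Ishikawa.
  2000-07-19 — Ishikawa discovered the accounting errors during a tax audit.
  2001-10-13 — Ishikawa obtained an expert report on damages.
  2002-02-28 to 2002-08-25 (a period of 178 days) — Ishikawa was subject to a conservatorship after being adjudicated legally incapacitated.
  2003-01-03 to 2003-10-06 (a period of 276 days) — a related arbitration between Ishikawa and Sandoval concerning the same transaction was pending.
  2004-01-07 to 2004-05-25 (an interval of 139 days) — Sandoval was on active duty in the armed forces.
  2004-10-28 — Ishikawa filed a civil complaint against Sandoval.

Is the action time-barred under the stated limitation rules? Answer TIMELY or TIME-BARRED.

The claim accrued on 2000-07-19 — the later of the 2000-03-17 act and the 2000-07-19 discovery.
Adding the 30 months base period to 2000-07-19 gives a deadline of 2003-01-19, before any tolling.
Because the plaintiff's legal incapacity ran from 2002-02-28 to 2002-08-25, the deadline is extended by 178 days to 2003-07-16.
Because the pending related arbitration ran from 2003-01-03 to 2003-10-06, the deadline is extended by 276 days to 2004-04-17.
The period was tolled for 139 days by the defendant's active military service (2004-01-07 to 2004-05-25), pushing the deadline to 2004-09-03.
The other events in the timeline have no effect on the limitation period under the stated rules.
The 2004-10-28 filing falls after the 2004-09-03 deadline; the claim is time-barred.

TIME-BARRED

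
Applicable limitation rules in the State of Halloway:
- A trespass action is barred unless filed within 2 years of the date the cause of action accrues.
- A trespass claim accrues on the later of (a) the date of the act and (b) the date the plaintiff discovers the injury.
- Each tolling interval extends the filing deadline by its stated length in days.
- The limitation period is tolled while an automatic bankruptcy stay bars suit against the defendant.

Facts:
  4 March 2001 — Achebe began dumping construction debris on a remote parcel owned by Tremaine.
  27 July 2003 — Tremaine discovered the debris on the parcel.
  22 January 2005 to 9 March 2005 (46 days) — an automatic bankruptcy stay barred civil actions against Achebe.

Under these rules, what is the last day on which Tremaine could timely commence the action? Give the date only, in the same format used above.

11 September 2005

The claim accrued on 27 July 2003 — the later of the 4 March 2001 act and the 27 July 2003 discovery.
2 years from 27 July 2003 is 27 July 2005.
Because the automatic bankruptcy stay ran from 22 January 2005 to 9 March 2005, the deadline is extended by 46 days to 11 September 2005.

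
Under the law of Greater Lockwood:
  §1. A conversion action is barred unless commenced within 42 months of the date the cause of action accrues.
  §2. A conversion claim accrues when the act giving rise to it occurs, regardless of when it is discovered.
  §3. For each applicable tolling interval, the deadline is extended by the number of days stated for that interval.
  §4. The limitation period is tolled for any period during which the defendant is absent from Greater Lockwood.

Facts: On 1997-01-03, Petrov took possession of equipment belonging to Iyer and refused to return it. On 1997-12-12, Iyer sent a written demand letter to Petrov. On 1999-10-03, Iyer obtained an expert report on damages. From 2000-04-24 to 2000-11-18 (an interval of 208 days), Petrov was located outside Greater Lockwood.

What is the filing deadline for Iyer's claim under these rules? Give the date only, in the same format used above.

2001-01-27

The limitation period began to run on 1997-01-03.
Adding the 42 months base period to 1997-01-03 gives a deadline of 2000-07-03, before any tolling.
The defendant's absence from the jurisdiction from 2000-04-24 to 2000-11-18 tolled the period for 208 days, extending the deadline to 2001-01-27.
Nothing else in the chronology tolls or restarts the period.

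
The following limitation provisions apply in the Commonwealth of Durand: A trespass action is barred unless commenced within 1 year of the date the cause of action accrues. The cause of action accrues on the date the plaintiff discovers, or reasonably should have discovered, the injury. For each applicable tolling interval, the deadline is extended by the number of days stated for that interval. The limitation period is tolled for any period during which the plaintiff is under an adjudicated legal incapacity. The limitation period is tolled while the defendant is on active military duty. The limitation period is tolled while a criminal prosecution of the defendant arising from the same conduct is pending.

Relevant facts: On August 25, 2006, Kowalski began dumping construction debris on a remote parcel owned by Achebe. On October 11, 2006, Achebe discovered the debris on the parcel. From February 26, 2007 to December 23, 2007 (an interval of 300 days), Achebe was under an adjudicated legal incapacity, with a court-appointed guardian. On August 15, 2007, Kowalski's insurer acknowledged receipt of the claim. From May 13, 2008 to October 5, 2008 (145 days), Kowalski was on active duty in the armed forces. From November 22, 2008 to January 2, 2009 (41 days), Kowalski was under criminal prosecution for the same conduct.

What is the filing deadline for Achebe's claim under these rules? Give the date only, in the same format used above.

Accrual is tied to discovery, so the period began on October 11, 2006 rather than on August 25, 2006 when the act occurred.
The untolled deadline — 1 year after October 11, 2006 — is October 11, 2007.
The period was tolled for 300 days by the plaintiff's legal incapacity (February 26, 2007 to December 23, 2007), pushing the deadline to August 6, 2008.
The period was tolled for 145 days by the defendant's active military service (May 13, 2008 to October 5, 2008), pushing the deadline to December 29, 2008.
The period was tolled for 41 days by the pending criminal prosecution (November 22, 2008 to January 2, 2009), pushing the deadline to February 8, 2009.
Nothing else in the chronology tolls or restarts the period.

February 8, 2009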